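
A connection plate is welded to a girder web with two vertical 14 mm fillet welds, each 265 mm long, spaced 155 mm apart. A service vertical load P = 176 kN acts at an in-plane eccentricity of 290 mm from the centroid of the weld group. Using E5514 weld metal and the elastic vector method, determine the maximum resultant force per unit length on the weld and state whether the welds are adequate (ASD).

f_max ≈ 1440 N/mm; adequate

E55XX → F_EXX = 550 MPa.
Total weld length L_w = 530 mm. Treat welds as unit-width lines.
Polar moment about centroid: J = 2[d³/12 + d(b/2)²] = 2[265³/12 + 265×77.5²] = 6285000 mm³.
Direct shear f_v = P/L_w = 176×10³ / 530 = 332.1 N/mm (vertical).
Torsion M = P·e = 176×10³ × 290 = 51040000 N·mm.
Critical point at (x, y) = (77.5, 132.5) from centroid. f_tx = M·y/J = 1076 N/mm; f_ty = M·x/J = 629.4 N/mm.
Resultant f_max = √[f_tx² + (f_v + f_ty)²] = √[1076² + (332.1 + 629.4)²] = 1443 N/mm.
Capacity per unit length: r_n/Ω = (1/2.0) × 0.6 × 550 × (0.707 × 14) = 1633 N/mm.
1443 ≤ 1633 → adequate.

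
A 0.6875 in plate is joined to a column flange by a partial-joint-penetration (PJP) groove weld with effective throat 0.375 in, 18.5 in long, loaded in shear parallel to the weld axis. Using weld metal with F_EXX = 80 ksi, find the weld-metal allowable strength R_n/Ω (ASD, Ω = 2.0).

R_n/Ω ≈ 166 kips

Effective throat (given) t_e = 0.375 in.
A_we = 0.375 × 18.5 = 6.938 in².
F_nw = 0.6 F_EXX = 48 ksi.
R_n/Ω = (48 × 6.938) / 2.0 = 166.5 kips.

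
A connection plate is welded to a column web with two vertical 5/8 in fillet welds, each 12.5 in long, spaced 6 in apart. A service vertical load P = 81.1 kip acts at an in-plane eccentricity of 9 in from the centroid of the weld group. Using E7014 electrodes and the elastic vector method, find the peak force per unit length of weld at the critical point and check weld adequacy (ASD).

f_max ≈ 11 kip/in; NOT adequate

E70XX → F_EXX = 70 ksi.
Total weld length L_w = 25 in. Treat welds as unit-width lines.
Polar moment about centroid: J = 2[d³/12 + d(b/2)²] = 2[12.5³/12 + 12.5×3²] = 550.5 in³.
Direct shear f_v = P/L_w = 81.1 / 25 = 3.244 kip/in (vertical).
Torsion M = P·e = 81.1 × 9 = 729.9 kip·in.
Critical point at (x, y) = (3, 6.25) from centroid. f_tx = M·y/J = 8.286 kip/in; f_ty = M·x/J = 3.978 kip/in.
Resultant f_max = √[f_tx² + (f_v + f_ty)²] = √[8.286² + (3.244 + 3.978)²] = 10.99 kip/in.
Capacity per unit length: r_n/Ω = (1/2.0) × 0.6 × 70 × (0.707 × 0.625) = 9.279 kip/in.
10.99 > 9.279 → NOT adequate.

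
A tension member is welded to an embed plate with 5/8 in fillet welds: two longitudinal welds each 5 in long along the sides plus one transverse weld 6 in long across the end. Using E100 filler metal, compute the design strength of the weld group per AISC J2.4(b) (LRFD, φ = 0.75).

φR_n ≈ 348 kip

E100XX → F_EXX = 100 ksi.
t_e = 0.707 × 0.625 = 0.4419 in.
R_nwl = 0.6 × 100 × 0.4419 × 10 = 265.1 kip (longitudinal, 2 welds).
R_nwt = 0.6 × 100 × 0.4419 × 6 = 159.1 kip (transverse, base value).
(i) R_nwl + R_nwt = 424.2 kip; (ii) 0.85 R_nwl + 1.5 R_nwt = 464 kip.
R_n = max = 464 kip [governs: (ii)]; φR_n = 348 kip.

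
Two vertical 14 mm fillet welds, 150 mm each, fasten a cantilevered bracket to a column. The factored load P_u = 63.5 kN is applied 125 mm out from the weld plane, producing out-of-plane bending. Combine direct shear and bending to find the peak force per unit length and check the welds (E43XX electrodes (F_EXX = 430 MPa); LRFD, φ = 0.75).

L_w = 2 × 150 = 300 mm; section modulus (unit throat) S = 2 × L²/6 = 7500 mm².
Direct shear f_v = P/L_w = 63.5×10³/300 = 211.7 N/mm.
Moment M = P × e = 63.5×10³ × 125 = 7937500 N·mm; bending f_b = M/S = 1058 N/mm.
f_max = √(f_v² + f_b²) = √(211.7² + 1058²) = 1079 N/mm.
φr_n = 0.75 × 0.6 × 430 × (0.707 × 14) = 1915 N/mm → adequate.

f_max ≈ 1080 N/mm; adequate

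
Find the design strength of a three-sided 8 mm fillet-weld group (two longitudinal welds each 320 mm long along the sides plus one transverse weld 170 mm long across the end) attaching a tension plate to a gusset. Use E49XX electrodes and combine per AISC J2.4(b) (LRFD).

φR_n ≈ 1010 kN

E49XX → F_EXX = 490 MPa.
t_e = 0.707 × 8 = 5.656 mm.
R_nwl = 0.6 × 490 × 5.656 × 640 × 10⁻³ = 1064 kN (longitudinal, 2 welds).
R_nwt = 0.6 × 490 × 5.656 × 170 × 10⁻³ = 282.7 kN (transverse, base value).
(i) R_nwl + R_nwt = 1347 kN; (ii) 0.85 R_nwl + 1.5 R_nwt = 1329 kN.
R_n = max = 1347 kN [governs: (i)]; φR_n = 1010 kN.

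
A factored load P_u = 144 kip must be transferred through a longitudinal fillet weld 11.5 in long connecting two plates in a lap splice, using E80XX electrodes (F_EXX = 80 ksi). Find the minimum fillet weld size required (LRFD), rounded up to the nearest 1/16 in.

w = 1/2 in

Total weld length L = 11.5 in.
Required throat t_e = P_u / (φ × 0.6 F_EXX × L) = 144 / (0.75 × 0.6 × 80 × 11.5) = 0.3478 in.
Required leg w = t_e / 0.707 = 0.492 in → use 1/2 in.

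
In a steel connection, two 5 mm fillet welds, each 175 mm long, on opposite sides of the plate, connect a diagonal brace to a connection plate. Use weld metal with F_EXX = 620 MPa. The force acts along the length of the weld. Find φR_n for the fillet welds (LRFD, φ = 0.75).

φR_n ≈ 345 kN

Effective throat t_e = 0.707 × 5 = 3.535 mm.
Total length L = 350 mm; A_we = 3.535 × 350 = 1237 mm².
F_nw = 0.6 F_EXX = 0.6 × 620 = 372 MPa.
φR_n = 0.75 × 372 × 1237 × 10⁻³ = 345.2 kN.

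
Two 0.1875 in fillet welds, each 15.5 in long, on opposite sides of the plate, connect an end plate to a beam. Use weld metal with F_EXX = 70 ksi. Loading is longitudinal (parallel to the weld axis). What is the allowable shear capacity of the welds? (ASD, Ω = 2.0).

Effective throat t_e = 0.707 × 0.1875 = 0.1326 in.
Total length L = 31 in; A_we = 0.1326 × 31 = 4.109 in².
F_nw = 0.6 F_EXX = 0.6 × 70 = 42 ksi.
R_n = 42 × 4.109 = 172.6 kip; R_n/Ω = 172.6/2.0 = 86.3 kip.

R_n/Ω ≈ 86.3 kip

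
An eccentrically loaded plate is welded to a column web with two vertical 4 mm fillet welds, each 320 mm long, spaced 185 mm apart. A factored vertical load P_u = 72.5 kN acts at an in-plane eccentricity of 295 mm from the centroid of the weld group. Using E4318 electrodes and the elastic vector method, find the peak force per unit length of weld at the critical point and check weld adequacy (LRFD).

E43XX → F_EXX = 430 MPa.
Total weld length L_w = 640 mm. Treat welds as unit-width lines.
Polar moment about centroid: J = 2[d³/12 + d(b/2)²] = 2[320³/12 + 320×92.5²] = 10940000 mm³.
Direct shear f_v = P/L_w = 72.5×10³ / 640 = 113.3 N/mm (vertical).
Torsion M = P·e = 72.5×10³ × 295 = 21388000 N·mm.
Critical point at (x, y) = (92.5, 160) from centroid. f_tx = M·y/J = 312.9 N/mm; f_ty = M·x/J = 180.9 N/mm.
Resultant f_max = √[f_tx² + (f_v + f_ty)²] = √[312.9² + (113.3 + 180.9)²] = 429.4 N/mm.
Capacity per unit length: φr_n = 0.75 × 0.6 × 430 × (0.707 × 4) = 547.2 N/mm.
429.4 ≤ 547.2 → adequate.

f_max ≈ 429 N/mm; adequate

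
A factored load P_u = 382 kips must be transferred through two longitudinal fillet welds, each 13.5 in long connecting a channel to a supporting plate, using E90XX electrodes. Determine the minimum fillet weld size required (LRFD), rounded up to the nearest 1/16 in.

E90XX → F_EXX = 90 ksi.
Total weld length L = 27 in.
Required throat t_e = P_u / (φ × 0.6 F_EXX × L) = 382 / (0.75 × 0.6 × 90 × 27) = 0.3493 in.
Required leg w = t_e / 0.707 = 0.4941 in → use 1/2 in.

w = 1/2 in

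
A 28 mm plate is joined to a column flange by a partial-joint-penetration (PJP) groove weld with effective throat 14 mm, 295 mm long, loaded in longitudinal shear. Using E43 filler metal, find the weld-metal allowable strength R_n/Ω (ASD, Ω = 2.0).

R_n/Ω ≈ 533 kN

E43XX → F_EXX = 430 MPa.
Effective throat (given) t_e = 14 mm.
A_we = 14 × 295 = 4130 mm².
F_nw = 0.6 F_EXX = 258 MPa.
R_n/Ω = (258 × 4130) / 2.0 × 10⁻³ = 532.8 kN.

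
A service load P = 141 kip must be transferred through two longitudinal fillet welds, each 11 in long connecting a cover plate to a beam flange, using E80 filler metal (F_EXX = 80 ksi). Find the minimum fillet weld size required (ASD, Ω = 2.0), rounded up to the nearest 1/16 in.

Total weld length L = 22 in.
Required throat t_e = P × Ω / (0.6 F_EXX × L) = 141 × 2.0 / (0.6 × 80 × 22) = 0.267 in.
Required leg w = t_e / 0.707 = 0.3777 in → use 7/16 in.

w = 7/16 in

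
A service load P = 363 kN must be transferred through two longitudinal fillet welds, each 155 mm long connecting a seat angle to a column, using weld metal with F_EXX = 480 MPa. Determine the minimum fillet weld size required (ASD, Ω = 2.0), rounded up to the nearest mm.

Total weld length L = 310 mm.
Required throat t_e = P × Ω / (0.6 F_EXX × L) = 363 × 2.0 / (0.6 × 480 × 310 × 10⁻³) = 8.132 mm.
Required leg w = t_e / 0.707 = 11.5 mm → use 12 mm.

w = 12 mm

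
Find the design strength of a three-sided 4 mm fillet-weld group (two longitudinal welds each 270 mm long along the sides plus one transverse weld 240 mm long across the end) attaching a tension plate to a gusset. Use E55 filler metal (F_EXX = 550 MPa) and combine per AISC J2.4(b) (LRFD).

φR_n ≈ 573 kN

t_e = 0.707 × 4 = 2.828 mm.
R_nwl = 0.6 × 550 × 2.828 × 540 × 10⁻³ = 503.9 kN (longitudinal, 2 welds).
R_nwt = 0.6 × 550 × 2.828 × 240 × 10⁻³ = 224 kN (transverse, base value).
(i) R_nwl + R_nwt = 727.9 kN; (ii) 0.85 R_nwl + 1.5 R_nwt = 764.3 kN.
R_n = max = 764.3 kN [governs: (ii)]; φR_n = 573.2 kN.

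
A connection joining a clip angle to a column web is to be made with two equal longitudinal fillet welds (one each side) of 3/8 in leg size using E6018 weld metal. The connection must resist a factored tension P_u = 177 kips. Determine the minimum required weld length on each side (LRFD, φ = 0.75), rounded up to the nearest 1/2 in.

E60XX → F_EXX = 60 ksi.
Throat t_e = 0.707 × 0.375 = 0.2651 in.
φr_n = 0.75 × 0.6 × 60 × 0.2651 = 7.158 kips/in.
L_req = P_u / φr_n = 177 / 7.158 = 24.73 in total.
Per side: 24.73 / 2 = 12.36 in.
Round up → use L = 12.5 in on each side.

L = 12.5 in on each side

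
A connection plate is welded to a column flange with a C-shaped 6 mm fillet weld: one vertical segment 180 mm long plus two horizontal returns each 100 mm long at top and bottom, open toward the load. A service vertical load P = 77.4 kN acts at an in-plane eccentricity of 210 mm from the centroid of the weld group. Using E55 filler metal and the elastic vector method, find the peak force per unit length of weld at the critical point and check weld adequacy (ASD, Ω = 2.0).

f_max ≈ 896 N/mm; NOT adequate

E55XX → F_EXX = 550 MPa.
Total weld length L_w = 380 mm. Treat welds as unit-width lines.
Centroid: x̄ = 2×100×50 / 380 = 26.32 mm from the vertical weld.
Polar moment about centroid: J = I_x + I_y = [180³/12 + 2×100×90²] + [180×26.32² + 2(100³/12 + 100×23.68²)] = 2510000 mm³.
Direct shear f_v = P/L_w = 77.4×10³ / 380 = 203.7 N/mm (vertical).
Torsion M = P·e = 77.4×10³ × 210 = 16254000 N·mm.
Critical point at (x, y) = (73.68, 90) from centroid. f_tx = M·y/J = 582.9 N/mm; f_ty = M·x/J = 477.3 N/mm.
Resultant f_max = √[f_tx² + (f_v + f_ty)²] = √[582.9² + (203.7 + 477.3)²] = 896.4 N/mm.
Capacity per unit length: r_n/Ω = (1/2.0) × 0.6 × 550 × (0.707 × 6) = 699.9 N/mm.
896.4 > 699.9 → NOT adequate.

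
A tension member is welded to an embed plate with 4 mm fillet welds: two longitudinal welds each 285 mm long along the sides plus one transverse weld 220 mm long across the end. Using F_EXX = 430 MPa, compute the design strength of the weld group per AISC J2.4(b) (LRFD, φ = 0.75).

t_e = 0.707 × 4 = 2.828 mm.
R_nwl = 0.6 × 430 × 2.828 × 570 × 10⁻³ = 415.9 kN (longitudinal, 2 welds).
R_nwt = 0.6 × 430 × 2.828 × 220 × 10⁻³ = 160.5 kN (transverse, base value).
(i) R_nwl + R_nwt = 576.4 kN; (ii) 0.85 R_nwl + 1.5 R_nwt = 594.3 kN.
R_n = max = 594.3 kN [governs: (ii)]; φR_n = 445.7 kN.

φR_n ≈ 446 kN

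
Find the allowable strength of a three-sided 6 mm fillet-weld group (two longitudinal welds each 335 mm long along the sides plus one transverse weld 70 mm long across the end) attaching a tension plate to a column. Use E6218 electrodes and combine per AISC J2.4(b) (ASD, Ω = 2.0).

E62XX → F_EXX = 620 MPa.
t_e = 0.707 × 6 = 4.242 mm.
R_nwl = 0.6 × 620 × 4.242 × 670 × 10⁻³ = 1057 kN (longitudinal, 2 welds).
R_nwt = 0.6 × 620 × 4.242 × 70 × 10⁻³ = 110.5 kN (transverse, base value).
(i) R_nwl + R_nwt = 1168 kN; (ii) 0.85 R_nwl + 1.5 R_nwt = 1064 kN.
R_n = max = 1168 kN [governs: (i)]; R_n/Ω = 583.9 kN.

R_n/Ω ≈ 584 kN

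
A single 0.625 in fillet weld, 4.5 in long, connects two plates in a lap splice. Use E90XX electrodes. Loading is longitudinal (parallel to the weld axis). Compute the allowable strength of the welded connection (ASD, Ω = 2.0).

E90XX → F_EXX = 90 ksi.
Effective throat t_e = 0.707 × 0.625 = 0.4419 in.
Total length L = 4.5 in; A_we = 0.4419 × 4.5 = 1.988 in².
F_nw = 0.6 F_EXX = 0.6 × 90 = 54 ksi.
R_n = 54 × 1.988 = 107.4 kips; R_n/Ω = 107.4/2.0 = 53.69 kips.

R_n/Ω ≈ 53.7 kips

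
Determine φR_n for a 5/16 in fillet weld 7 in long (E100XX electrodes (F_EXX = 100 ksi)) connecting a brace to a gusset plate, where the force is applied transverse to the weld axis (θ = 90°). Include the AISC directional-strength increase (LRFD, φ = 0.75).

t_e = 0.707 × 0.3125 = 0.2209 in; A_we = 0.2209 × 7 = 1.547 in².
Directional factor: 1.0 + 0.5 sin^1.5(90°) = 1.5.
F_nw = 0.6 × 100 × 1.5 = 90 ksi.
φR_n = 0.75 × 90 × 1.547 = 104.4 kips.

φR_n ≈ 104 kips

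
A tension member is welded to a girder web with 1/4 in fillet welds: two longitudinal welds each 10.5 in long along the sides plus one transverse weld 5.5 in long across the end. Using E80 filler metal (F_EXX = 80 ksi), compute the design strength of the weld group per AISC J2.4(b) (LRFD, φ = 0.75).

φR_n ≈ 169 kip

t_e = 0.707 × 0.25 = 0.1767 in.
R_nwl = 0.6 × 80 × 0.1767 × 21 = 178.2 kip (longitudinal, 2 welds).
R_nwt = 0.6 × 80 × 0.1767 × 5.5 = 46.66 kip (transverse, base value).
(i) R_nwl + R_nwt = 224.8 kip; (ii) 0.85 R_nwl + 1.5 R_nwt = 221.4 kip.
R_n = max = 224.8 kip [governs: (i)]; φR_n = 168.6 kip.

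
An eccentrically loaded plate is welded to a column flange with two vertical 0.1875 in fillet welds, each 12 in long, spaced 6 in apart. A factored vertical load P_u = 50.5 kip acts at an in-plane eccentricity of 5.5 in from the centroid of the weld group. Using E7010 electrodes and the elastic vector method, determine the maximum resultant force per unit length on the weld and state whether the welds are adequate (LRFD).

E70XX → F_EXX = 70 ksi.
Total weld length L_w = 24 in. Treat welds as unit-width lines.
Polar moment about centroid: J = 2[d³/12 + d(b/2)²] = 2[12³/12 + 12×3²] = 504 in³.
Direct shear f_v = P/L_w = 50.5 / 24 = 2.104 kip/in (vertical).
Torsion M = P·e = 50.5 × 5.5 = 277.75 kip·in.
Critical point at (x, y) = (3, 6) from centroid. f_tx = M·y/J = 3.307 kip/in; f_ty = M·x/J = 1.653 kip/in.
Resultant f_max = √[f_tx² + (f_v + f_ty)²] = √[3.307² + (2.104 + 1.653)²] = 5.005 kip/in.
Capacity per unit length: φr_n = 0.75 × 0.6 × 70 × (0.707 × 0.1875) = 4.176 kip/in.
5.005 > 4.176 → NOT adequate.

f_max ≈ 5.01 kip/in; NOT adequate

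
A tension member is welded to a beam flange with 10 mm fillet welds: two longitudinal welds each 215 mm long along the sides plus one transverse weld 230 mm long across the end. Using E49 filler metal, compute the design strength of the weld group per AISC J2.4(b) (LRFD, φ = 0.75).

φR_n ≈ 1110 kN

E49XX → F_EXX = 490 MPa.
t_e = 0.707 × 10 = 7.07 mm.
R_nwl = 0.6 × 490 × 7.07 × 430 × 10⁻³ = 893.8 kN (longitudinal, 2 welds).
R_nwt = 0.6 × 490 × 7.07 × 230 × 10⁻³ = 478.1 kN (transverse, base value).
(i) R_nwl + R_nwt = 1372 kN; (ii) 0.85 R_nwl + 1.5 R_nwt = 1477 kN.
R_n = max = 1477 kN [governs: (ii)]; φR_n = 1108 kN.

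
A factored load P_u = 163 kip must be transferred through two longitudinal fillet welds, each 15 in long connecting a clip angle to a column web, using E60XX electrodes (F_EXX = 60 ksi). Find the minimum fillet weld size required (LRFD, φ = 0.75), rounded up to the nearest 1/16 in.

w = 5/16 in

Total weld length L = 30 in.
Required throat t_e = P_u / (φ × 0.6 F_EXX × L) = 163 / (0.75 × 0.6 × 60 × 30) = 0.2012 in.
Required leg w = t_e / 0.707 = 0.2846 in → use 5/16 in.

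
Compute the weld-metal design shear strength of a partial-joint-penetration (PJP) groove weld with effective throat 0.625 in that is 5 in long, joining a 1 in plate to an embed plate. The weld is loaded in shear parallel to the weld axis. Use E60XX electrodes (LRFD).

E60XX → F_EXX = 60 ksi.
Effective throat (given) t_e = 0.625 in.
A_we = 0.625 × 5 = 3.125 in².
F_nw = 0.6 F_EXX = 36 ksi.
φR_n = 0.75 × 36 × 3.125 = 84.38 kip.

φR_n ≈ 84.4 kip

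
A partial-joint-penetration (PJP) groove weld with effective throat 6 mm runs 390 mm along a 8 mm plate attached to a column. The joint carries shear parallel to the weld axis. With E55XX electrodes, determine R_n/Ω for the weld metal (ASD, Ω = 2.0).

E55XX → F_EXX = 550 MPa.
Effective throat (given) t_e = 6 mm.
A_we = 6 × 390 = 2340 mm².
F_nw = 0.6 F_EXX = 330 MPa.
R_n/Ω = (330 × 2340) / 2.0 × 10⁻³ = 386.1 kN.

R_n/Ω ≈ 386 kN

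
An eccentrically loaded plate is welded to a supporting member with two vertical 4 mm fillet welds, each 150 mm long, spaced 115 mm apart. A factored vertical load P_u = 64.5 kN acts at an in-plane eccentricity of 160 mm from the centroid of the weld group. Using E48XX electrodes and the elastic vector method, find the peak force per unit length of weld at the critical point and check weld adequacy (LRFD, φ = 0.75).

E48XX → F_EXX = 480 MPa.
Total weld length L_w = 300 mm. Treat welds as unit-width lines.
Polar moment about centroid: J = 2[d³/12 + d(b/2)²] = 2[150³/12 + 150×57.5²] = 1554000 mm³.
Direct shear f_v = P/L_w = 64.5×10³ / 300 = 215 N/mm (vertical).
Torsion M = P·e = 64.5×10³ × 160 = 10320000 N·mm.
Critical point at (x, y) = (57.5, 75) from centroid. f_tx = M·y/J = 497.9 N/mm; f_ty = M·x/J = 381.8 N/mm.
Resultant f_max = √[f_tx² + (f_v + f_ty)²] = √[497.9² + (215 + 381.8)²] = 777.2 N/mm.
Capacity per unit length: φr_n = 0.75 × 0.6 × 480 × (0.707 × 4) = 610.8 N/mm.
777.2 > 610.8 → NOT adequate.

f_max ≈ 777 N/mm; NOT adequate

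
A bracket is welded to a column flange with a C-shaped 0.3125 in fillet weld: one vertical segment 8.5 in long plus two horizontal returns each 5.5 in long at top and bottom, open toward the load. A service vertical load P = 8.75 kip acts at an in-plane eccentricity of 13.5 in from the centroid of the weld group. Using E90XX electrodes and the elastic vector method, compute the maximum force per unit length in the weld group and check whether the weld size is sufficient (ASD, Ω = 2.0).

f_max ≈ 2.51 kip/in; adequate

E90XX → F_EXX = 90 ksi.
Total weld length L_w = 19.5 in. Treat welds as unit-width lines.
Centroid: x̄ = 2×5.5×2.75 / 19.5 = 1.551 in from the vertical weld.
Polar moment about centroid: J = I_x + I_y = [8.5³/12 + 2×5.5×4.25²] + [8.5×1.551² + 2(5.5³/12 + 5.5×1.199²)] = 313.9 in³.
Direct shear f_v = P/L_w = 8.75 / 19.5 = 0.4487 kip/in (vertical).
Torsion M = P·e = 8.75 × 13.5 = 118.12 kip·in.
Critical point at (x, y) = (3.949, 4.25) from centroid. f_tx = M·y/J = 1.6 kip/in; f_ty = M·x/J = 1.486 kip/in.
Resultant f_max = √[f_tx² + (f_v + f_ty)²] = √[1.6² + (0.4487 + 1.486)²] = 2.51 kip/in.
Capacity per unit length: r_n/Ω = (1/2.0) × 0.6 × 90 × (0.707 × 0.3125) = 5.965 kip/in.
2.51 ≤ 5.965 → adequate.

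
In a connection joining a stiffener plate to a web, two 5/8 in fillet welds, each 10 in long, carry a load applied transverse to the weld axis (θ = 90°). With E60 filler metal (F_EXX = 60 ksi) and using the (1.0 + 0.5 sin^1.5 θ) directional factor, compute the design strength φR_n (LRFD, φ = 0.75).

φR_n ≈ 358 kip

t_e = 0.707 × 0.625 = 0.4419 in; A_we = 0.4419 × 20 = 8.837 in².
Directional factor: 1.0 + 0.5 sin^1.5(90°) = 1.5.
F_nw = 0.6 × 60 × 1.5 = 54 ksi.
φR_n = 0.75 × 54 × 8.837 = 357.9 kip.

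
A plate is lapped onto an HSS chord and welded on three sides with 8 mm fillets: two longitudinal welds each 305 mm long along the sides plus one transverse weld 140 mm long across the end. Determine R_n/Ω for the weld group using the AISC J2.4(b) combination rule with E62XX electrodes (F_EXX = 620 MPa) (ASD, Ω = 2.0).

R_n/Ω ≈ 789 kN

t_e = 0.707 × 8 = 5.656 mm.
R_nwl = 0.6 × 620 × 5.656 × 610 × 10⁻³ = 1283 kN (longitudinal, 2 welds).
R_nwt = 0.6 × 620 × 5.656 × 140 × 10⁻³ = 294.6 kN (transverse, base value).
(i) R_nwl + R_nwt = 1578 kN; (ii) 0.85 R_nwl + 1.5 R_nwt = 1533 kN.
R_n = max = 1578 kN [governs: (i)]; R_n/Ω = 789 kN.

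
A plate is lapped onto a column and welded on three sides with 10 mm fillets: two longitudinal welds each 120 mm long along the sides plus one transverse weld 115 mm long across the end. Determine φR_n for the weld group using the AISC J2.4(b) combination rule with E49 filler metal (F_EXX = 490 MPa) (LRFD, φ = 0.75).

φR_n ≈ 587 kN

t_e = 0.707 × 10 = 7.07 mm.
R_nwl = 0.6 × 490 × 7.07 × 240 × 10⁻³ = 498.9 kN (longitudinal, 2 welds).
R_nwt = 0.6 × 490 × 7.07 × 115 × 10⁻³ = 239 kN (transverse, base value).
(i) R_nwl + R_nwt = 737.9 kN; (ii) 0.85 R_nwl + 1.5 R_nwt = 782.6 kN.
R_n = max = 782.6 kN [governs: (ii)]; φR_n = 586.9 kN.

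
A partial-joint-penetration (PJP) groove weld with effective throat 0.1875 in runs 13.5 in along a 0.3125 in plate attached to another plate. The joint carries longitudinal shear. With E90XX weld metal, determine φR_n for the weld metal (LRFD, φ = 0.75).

E90XX → F_EXX = 90 ksi.
Effective throat (given) t_e = 0.1875 in.
A_we = 0.1875 × 13.5 = 2.531 in².
F_nw = 0.6 F_EXX = 54 ksi.
φR_n = 0.75 × 54 × 2.531 = 102.5 kips.

φR_n ≈ 103 kips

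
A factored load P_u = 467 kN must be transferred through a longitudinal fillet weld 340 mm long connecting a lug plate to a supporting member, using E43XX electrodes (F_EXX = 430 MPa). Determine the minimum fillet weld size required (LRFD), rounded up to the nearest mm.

w = 11 mm

Total weld length L = 340 mm.
Required throat t_e = P_u / (φ × 0.6 F_EXX × L) = 467 / (0.75 × 0.6 × 430 × 340 × 10⁻³) = 7.098 mm.
Required leg w = t_e / 0.707 = 10.04 mm → use 11 mm.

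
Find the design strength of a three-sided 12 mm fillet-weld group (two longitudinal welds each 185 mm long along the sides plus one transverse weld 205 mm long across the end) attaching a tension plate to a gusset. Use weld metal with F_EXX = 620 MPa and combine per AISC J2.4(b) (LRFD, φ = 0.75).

φR_n ≈ 1470 kN

t_e = 0.707 × 12 = 8.484 mm.
R_nwl = 0.6 × 620 × 8.484 × 370 × 10⁻³ = 1168 kN (longitudinal, 2 welds).
R_nwt = 0.6 × 620 × 8.484 × 205 × 10⁻³ = 647 kN (transverse, base value).
(i) R_nwl + R_nwt = 1815 kN; (ii) 0.85 R_nwl + 1.5 R_nwt = 1963 kN.
R_n = max = 1963 kN [governs: (ii)]; φR_n = 1472 kN.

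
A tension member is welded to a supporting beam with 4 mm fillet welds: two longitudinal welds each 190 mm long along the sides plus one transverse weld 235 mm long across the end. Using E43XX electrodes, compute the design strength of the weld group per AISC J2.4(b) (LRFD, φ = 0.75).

φR_n ≈ 370 kN

E43XX → F_EXX = 430 MPa.
t_e = 0.707 × 4 = 2.828 mm.
R_nwl = 0.6 × 430 × 2.828 × 380 × 10⁻³ = 277.3 kN (longitudinal, 2 welds).
R_nwt = 0.6 × 430 × 2.828 × 235 × 10⁻³ = 171.5 kN (transverse, base value).
(i) R_nwl + R_nwt = 448.7 kN; (ii) 0.85 R_nwl + 1.5 R_nwt = 492.9 kN.
R_n = max = 492.9 kN [governs: (ii)]; φR_n = 369.6 kN.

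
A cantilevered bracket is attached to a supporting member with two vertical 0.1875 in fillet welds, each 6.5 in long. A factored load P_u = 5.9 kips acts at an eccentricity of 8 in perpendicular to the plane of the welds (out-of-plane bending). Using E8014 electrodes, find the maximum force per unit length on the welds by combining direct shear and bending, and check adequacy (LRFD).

E80XX → F_EXX = 80 ksi.
L_w = 2 × 6.5 = 13 in; section modulus (unit throat) S = 2 × L²/6 = 14.08 in².
Direct shear f_v = P/L_w = 5.9/13 = 0.4538 kip/in.
Moment M = P × e = 5.9 × 8 = 47.2 kip·in; bending f_b = M/S = 3.351 kip/in.
f_max = √(f_v² + f_b²) = √(0.4538² + 3.351²) = 3.382 kip/in.
φr_n = 0.75 × 0.6 × 80 × (0.707 × 0.1875) = 4.772 kip/in → adequate.

f_max ≈ 3.38 kip/in; adequate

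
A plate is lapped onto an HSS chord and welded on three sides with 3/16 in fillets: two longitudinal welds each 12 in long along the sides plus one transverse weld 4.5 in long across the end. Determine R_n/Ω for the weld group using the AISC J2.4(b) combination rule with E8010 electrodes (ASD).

E80XX → F_EXX = 80 ksi.
t_e = 0.707 × 0.1875 = 0.1326 in.
R_nwl = 0.6 × 80 × 0.1326 × 24 = 152.7 kip (longitudinal, 2 welds).
R_nwt = 0.6 × 80 × 0.1326 × 4.5 = 28.63 kip (transverse, base value).
(i) R_nwl + R_nwt = 181.3 kip; (ii) 0.85 R_nwl + 1.5 R_nwt = 172.8 kip.
R_n = max = 181.3 kip [governs: (i)]; R_n/Ω = 90.67 kip.

R_n/Ω ≈ 90.7 kip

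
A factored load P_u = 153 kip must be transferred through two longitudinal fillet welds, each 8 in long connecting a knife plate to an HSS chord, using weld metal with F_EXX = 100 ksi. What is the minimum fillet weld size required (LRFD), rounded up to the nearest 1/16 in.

Total weld length L = 16 in.
Required throat t_e = P_u / (φ × 0.6 F_EXX × L) = 153 / (0.75 × 0.6 × 100 × 16) = 0.2125 in.
Required leg w = t_e / 0.707 = 0.3006 in → use 5/16 in.

w = 5/16 in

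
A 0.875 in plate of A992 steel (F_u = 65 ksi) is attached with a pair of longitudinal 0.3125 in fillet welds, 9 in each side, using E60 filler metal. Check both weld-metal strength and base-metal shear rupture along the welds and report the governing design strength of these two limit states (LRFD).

E60XX → F_EXX = 60 ksi.
t_e = 0.707 × 0.3125 = 0.2209 in; L = 18 in.
Weld metal: φR_n = 0.75 × 0.6 × 60 × 0.2209 × 18 = 107.4 kip.
Base metal (shear rupture): φR_n = 0.75 × 0.6 × 65 × 0.875 × 18 = 460.7 kip.
Governing: weld metal.

φR_n ≈ 107 kip (weld metal governs)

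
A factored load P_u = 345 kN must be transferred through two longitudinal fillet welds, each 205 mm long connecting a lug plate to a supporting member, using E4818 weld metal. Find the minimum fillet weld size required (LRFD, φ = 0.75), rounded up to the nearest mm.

w = 6 mm

E48XX → F_EXX = 480 MPa.
Total weld length L = 410 mm.
Required throat t_e = P_u / (φ × 0.6 F_EXX × L) = 345 / (0.75 × 0.6 × 480 × 410 × 10⁻³) = 3.896 mm.
Required leg w = t_e / 0.707 = 5.51 mm → use 6 mm.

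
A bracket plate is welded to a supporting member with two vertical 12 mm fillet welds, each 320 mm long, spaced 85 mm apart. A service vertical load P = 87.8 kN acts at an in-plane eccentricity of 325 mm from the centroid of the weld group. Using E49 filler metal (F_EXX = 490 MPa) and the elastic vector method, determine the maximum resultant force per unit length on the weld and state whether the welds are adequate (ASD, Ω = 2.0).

Total weld length L_w = 640 mm. Treat welds as unit-width lines.
Polar moment about centroid: J = 2[d³/12 + d(b/2)²] = 2[320³/12 + 320×42.5²] = 6617000 mm³.
Direct shear f_v = P/L_w = 87.8×10³ / 640 = 137.2 N/mm (vertical).
Torsion M = P·e = 87.8×10³ × 325 = 28535000 N·mm.
Critical point at (x, y) = (42.5, 160) from centroid. f_tx = M·y/J = 689.9 N/mm; f_ty = M·x/J = 183.3 N/mm.
Resultant f_max = √[f_tx² + (f_v + f_ty)²] = √[689.9² + (137.2 + 183.3)²] = 760.7 N/mm.
Capacity per unit length: r_n/Ω = (1/2.0) × 0.6 × 490 × (0.707 × 12) = 1247 N/mm.
760.7 ≤ 1247 → adequate.

f_max ≈ 761 N/mm; adequate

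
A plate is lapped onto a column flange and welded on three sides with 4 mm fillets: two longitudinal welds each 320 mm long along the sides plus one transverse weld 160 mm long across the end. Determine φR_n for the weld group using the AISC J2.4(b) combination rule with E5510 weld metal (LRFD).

φR_n ≈ 560 kN

E55XX → F_EXX = 550 MPa.
t_e = 0.707 × 4 = 2.828 mm.
R_nwl = 0.6 × 550 × 2.828 × 640 × 10⁻³ = 597.3 kN (longitudinal, 2 welds).
R_nwt = 0.6 × 550 × 2.828 × 160 × 10⁻³ = 149.3 kN (transverse, base value).
(i) R_nwl + R_nwt = 746.6 kN; (ii) 0.85 R_nwl + 1.5 R_nwt = 731.7 kN.
R_n = max = 746.6 kN [governs: (i)]; φR_n = 559.9 kN.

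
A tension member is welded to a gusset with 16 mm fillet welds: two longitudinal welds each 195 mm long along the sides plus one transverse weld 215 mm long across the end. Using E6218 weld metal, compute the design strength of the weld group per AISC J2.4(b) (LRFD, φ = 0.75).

φR_n ≈ 2060 kN

E62XX → F_EXX = 620 MPa.
t_e = 0.707 × 16 = 11.31 mm.
R_nwl = 0.6 × 620 × 11.31 × 390 × 10⁻³ = 1641 kN (longitudinal, 2 welds).
R_nwt = 0.6 × 620 × 11.31 × 215 × 10⁻³ = 904.7 kN (transverse, base value).
(i) R_nwl + R_nwt = 2546 kN; (ii) 0.85 R_nwl + 1.5 R_nwt = 2752 kN.
R_n = max = 2752 kN [governs: (ii)]; φR_n = 2064 kN.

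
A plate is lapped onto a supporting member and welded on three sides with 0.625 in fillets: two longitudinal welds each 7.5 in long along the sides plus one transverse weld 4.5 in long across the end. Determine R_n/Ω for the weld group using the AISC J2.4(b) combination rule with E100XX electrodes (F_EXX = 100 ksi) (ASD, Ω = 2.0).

t_e = 0.707 × 0.625 = 0.4419 in.
R_nwl = 0.6 × 100 × 0.4419 × 15 = 397.7 kips (longitudinal, 2 welds).
R_nwt = 0.6 × 100 × 0.4419 × 4.5 = 119.3 kips (transverse, base value).
(i) R_nwl + R_nwt = 517 kips; (ii) 0.85 R_nwl + 1.5 R_nwt = 517 kips.
R_n = max = 517 kips [governs: (ii)]; R_n/Ω = 258.5 kips.

R_n/Ω ≈ 258 kips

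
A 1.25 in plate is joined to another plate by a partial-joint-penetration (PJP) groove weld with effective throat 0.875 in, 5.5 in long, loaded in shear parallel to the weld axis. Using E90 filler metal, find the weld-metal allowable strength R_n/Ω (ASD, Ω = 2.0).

E90XX → F_EXX = 90 ksi.
Effective throat (given) t_e = 0.875 in.
A_we = 0.875 × 5.5 = 4.812 in².
F_nw = 0.6 F_EXX = 54 ksi.
R_n/Ω = (54 × 4.812) / 2.0 = 129.9 kip.

R_n/Ω ≈ 130 kip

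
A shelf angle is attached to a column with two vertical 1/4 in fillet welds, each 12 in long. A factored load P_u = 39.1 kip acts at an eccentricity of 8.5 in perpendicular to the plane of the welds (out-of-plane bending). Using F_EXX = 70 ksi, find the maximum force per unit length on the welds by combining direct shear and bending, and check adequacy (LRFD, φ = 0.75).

f_max ≈ 7.11 kip/in; NOT adequate

L_w = 2 × 12 = 24 in; section modulus (unit throat) S = 2 × L²/6 = 48 in².
Direct shear f_v = P/L_w = 39.1/24 = 1.629 kip/in.
Moment M = P × e = 39.1 × 8.5 = 332.35 kip·in; bending f_b = M/S = 6.924 kip/in.
f_max = √(f_v² + f_b²) = √(1.629² + 6.924²) = 7.113 kip/in.
φr_n = 0.75 × 0.6 × 70 × (0.707 × 0.25) = 5.568 kip/in → NOT adequate.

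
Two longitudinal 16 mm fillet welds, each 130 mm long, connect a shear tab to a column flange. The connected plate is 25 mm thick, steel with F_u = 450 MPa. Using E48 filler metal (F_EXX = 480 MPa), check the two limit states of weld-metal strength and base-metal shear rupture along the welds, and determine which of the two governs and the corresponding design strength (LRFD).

φR_n ≈ 635 kN (weld metal governs)

t_e = 0.707 × 16 = 11.31 mm; L = 260 mm.
Weld metal: φR_n = 0.75 × 0.6 × 480 × 11.31 × 260 × 10⁻³ = 635.3 kN.
Base metal (shear rupture): φR_n = 0.75 × 0.6 × 450 × 25 × 260 × 10⁻³ = 1316 kN.
Governing: weld metal.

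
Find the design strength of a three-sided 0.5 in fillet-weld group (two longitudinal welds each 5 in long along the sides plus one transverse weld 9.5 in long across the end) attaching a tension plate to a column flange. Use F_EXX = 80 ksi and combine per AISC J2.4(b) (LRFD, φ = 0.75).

t_e = 0.707 × 0.5 = 0.3535 in.
R_nwl = 0.6 × 80 × 0.3535 × 10 = 169.7 kips (longitudinal, 2 welds).
R_nwt = 0.6 × 80 × 0.3535 × 9.5 = 161.2 kips (transverse, base value).
(i) R_nwl + R_nwt = 330.9 kips; (ii) 0.85 R_nwl + 1.5 R_nwt = 386 kips.
R_n = max = 386 kips [governs: (ii)]; φR_n = 289.5 kips.

φR_n ≈ 290 kips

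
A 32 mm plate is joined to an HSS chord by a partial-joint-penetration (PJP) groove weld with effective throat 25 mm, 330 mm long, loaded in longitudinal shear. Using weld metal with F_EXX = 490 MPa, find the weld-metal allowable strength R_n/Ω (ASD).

Effective throat (given) t_e = 25 mm.
A_we = 25 × 330 = 8250 mm².
F_nw = 0.6 F_EXX = 294 MPa.
R_n/Ω = (294 × 8250) / 2.0 × 10⁻³ = 1213 kN.

R_n/Ω ≈ 1210 kN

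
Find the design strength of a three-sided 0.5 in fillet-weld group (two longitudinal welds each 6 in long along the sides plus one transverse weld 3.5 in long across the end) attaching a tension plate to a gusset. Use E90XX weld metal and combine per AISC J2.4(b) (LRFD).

E90XX → F_EXX = 90 ksi.
t_e = 0.707 × 0.5 = 0.3535 in.
R_nwl = 0.6 × 90 × 0.3535 × 12 = 229.1 kips (longitudinal, 2 welds).
R_nwt = 0.6 × 90 × 0.3535 × 3.5 = 66.81 kips (transverse, base value).
(i) R_nwl + R_nwt = 295.9 kips; (ii) 0.85 R_nwl + 1.5 R_nwt = 294.9 kips.
R_n = max = 295.9 kips [governs: (i)]; φR_n = 221.9 kips.

φR_n ≈ 222 kips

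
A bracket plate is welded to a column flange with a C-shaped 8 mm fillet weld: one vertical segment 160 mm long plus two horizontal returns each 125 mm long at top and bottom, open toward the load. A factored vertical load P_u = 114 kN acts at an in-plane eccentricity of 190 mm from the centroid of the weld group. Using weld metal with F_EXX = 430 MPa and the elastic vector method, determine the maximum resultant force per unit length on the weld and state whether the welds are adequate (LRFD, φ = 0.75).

Total weld length L_w = 410 mm. Treat welds as unit-width lines.
Centroid: x̄ = 2×125×62.5 / 410 = 38.11 mm from the vertical weld.
Polar moment about centroid: J = I_x + I_y = [160³/12 + 2×125×80²] + [160×38.11² + 2(125³/12 + 125×24.39²)] = 2648000 mm³.
Direct shear f_v = P/L_w = 114×10³ / 410 = 278 N/mm (vertical).
Torsion M = P·e = 114×10³ × 190 = 21660000 N·mm.
Critical point at (x, y) = (86.89, 80) from centroid. f_tx = M·y/J = 654.4 N/mm; f_ty = M·x/J = 710.8 N/mm.
Resultant f_max = √[f_tx² + (f_v + f_ty)²] = √[654.4² + (278 + 710.8)²] = 1186 N/mm.
Capacity per unit length: φr_n = 0.75 × 0.6 × 430 × (0.707 × 8) = 1094 N/mm.
1186 > 1094 → NOT adequate.

f_max ≈ 1190 N/mm; NOT adequate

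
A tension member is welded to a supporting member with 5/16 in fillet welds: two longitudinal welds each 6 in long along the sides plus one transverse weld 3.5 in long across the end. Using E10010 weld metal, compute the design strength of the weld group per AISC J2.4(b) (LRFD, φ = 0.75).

φR_n ≈ 154 kip

E100XX → F_EXX = 100 ksi.
t_e = 0.707 × 0.3125 = 0.2209 in.
R_nwl = 0.6 × 100 × 0.2209 × 12 = 159.1 kip (longitudinal, 2 welds).
R_nwt = 0.6 × 100 × 0.2209 × 3.5 = 46.4 kip (transverse, base value).
(i) R_nwl + R_nwt = 205.5 kip; (ii) 0.85 R_nwl + 1.5 R_nwt = 204.8 kip.
R_n = max = 205.5 kip [governs: (i)]; φR_n = 154.1 kip.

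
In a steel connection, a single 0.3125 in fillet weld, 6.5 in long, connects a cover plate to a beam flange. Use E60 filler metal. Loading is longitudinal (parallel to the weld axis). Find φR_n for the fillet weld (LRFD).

E60XX → F_EXX = 60 ksi.
Effective throat t_e = 0.707 × 0.3125 = 0.2209 in.
Total length L = 6.5 in; A_we = 0.2209 × 6.5 = 1.436 in².
F_nw = 0.6 F_EXX = 0.6 × 60 = 36 ksi.
φR_n = 0.75 × 36 × 1.436 = 38.77 kips.

φR_n ≈ 38.8 kips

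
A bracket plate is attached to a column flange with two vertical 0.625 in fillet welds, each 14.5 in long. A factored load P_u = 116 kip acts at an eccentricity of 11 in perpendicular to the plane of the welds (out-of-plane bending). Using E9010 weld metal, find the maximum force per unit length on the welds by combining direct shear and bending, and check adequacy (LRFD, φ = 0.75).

f_max ≈ 18.6 kip/in; NOT adequate

E90XX → F_EXX = 90 ksi.
L_w = 2 × 14.5 = 29 in; section modulus (unit throat) S = 2 × L²/6 = 70.08 in².
Direct shear f_v = P/L_w = 116/29 = 4 kip/in.
Moment M = P × e = 116 × 11 = 1276 kip·in; bending f_b = M/S = 18.21 kip/in.
f_max = √(f_v² + f_b²) = √(4² + 18.21²) = 18.64 kip/in.
φr_n = 0.75 × 0.6 × 90 × (0.707 × 0.625) = 17.9 kip/in → NOT adequate.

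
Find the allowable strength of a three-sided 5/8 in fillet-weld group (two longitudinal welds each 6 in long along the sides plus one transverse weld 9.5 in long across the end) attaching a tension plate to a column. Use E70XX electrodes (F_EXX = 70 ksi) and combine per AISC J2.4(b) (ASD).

t_e = 0.707 × 0.625 = 0.4419 in.
R_nwl = 0.6 × 70 × 0.4419 × 12 = 222.7 kips (longitudinal, 2 welds).
R_nwt = 0.6 × 70 × 0.4419 × 9.5 = 176.3 kips (transverse, base value).
(i) R_nwl + R_nwt = 399 kips; (ii) 0.85 R_nwl + 1.5 R_nwt = 453.8 kips.
R_n = max = 453.8 kips [governs: (ii)]; R_n/Ω = 226.9 kips.

R_n/Ω ≈ 227 kips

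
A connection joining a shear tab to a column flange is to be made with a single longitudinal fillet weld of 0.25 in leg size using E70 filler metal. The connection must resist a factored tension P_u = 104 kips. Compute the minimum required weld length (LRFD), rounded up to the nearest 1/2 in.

E70XX → F_EXX = 70 ksi.
Throat t_e = 0.707 × 0.25 = 0.1767 in.
φr_n = 0.75 × 0.6 × 70 × 0.1767 = 5.568 kips/in.
L_req = P_u / φr_n = 104 / 5.568 = 18.68 in total.
Round up → use L = 19 in.

L = 19 in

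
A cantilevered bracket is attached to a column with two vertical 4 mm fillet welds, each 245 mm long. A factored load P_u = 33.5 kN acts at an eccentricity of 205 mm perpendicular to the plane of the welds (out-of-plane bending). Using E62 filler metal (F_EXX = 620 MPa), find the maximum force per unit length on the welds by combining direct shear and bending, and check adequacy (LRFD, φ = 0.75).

f_max ≈ 350 N/mm; adequate

L_w = 2 × 245 = 490 mm; section modulus (unit throat) S = 2 × L²/6 = 20010 mm².
Direct shear f_v = P/L_w = 33.5×10³/490 = 68.37 N/mm.
Moment M = P × e = 33.5×10³ × 205 = 6867500 N·mm; bending f_b = M/S = 343.2 N/mm.
f_max = √(f_v² + f_b²) = √(68.37² + 343.2²) = 350 N/mm.
φr_n = 0.75 × 0.6 × 620 × (0.707 × 4) = 789 N/mm → adequate.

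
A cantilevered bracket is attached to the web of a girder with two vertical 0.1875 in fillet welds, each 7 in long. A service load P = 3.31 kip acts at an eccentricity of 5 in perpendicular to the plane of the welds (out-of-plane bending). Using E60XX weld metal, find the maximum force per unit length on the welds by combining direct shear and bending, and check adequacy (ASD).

f_max ≈ 1.04 kip/in; adequate

E60XX → F_EXX = 60 ksi.
L_w = 2 × 7 = 14 in; section modulus (unit throat) S = 2 × L²/6 = 16.33 in².
Direct shear f_v = P/L_w = 3.31/14 = 0.2364 kip/in.
Moment M = P × e = 3.31 × 5 = 16.55 kip·in; bending f_b = M/S = 1.013 kip/in.
f_max = √(f_v² + f_b²) = √(0.2364² + 1.013²) = 1.04 kip/in.
r_n/Ω = (1/2.0) × 0.6 × 60 × (0.707 × 0.1875) = 2.386 kip/in → adequate.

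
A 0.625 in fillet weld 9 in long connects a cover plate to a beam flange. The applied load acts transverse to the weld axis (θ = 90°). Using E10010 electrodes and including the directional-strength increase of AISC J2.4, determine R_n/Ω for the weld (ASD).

E100XX → F_EXX = 100 ksi.
t_e = 0.707 × 0.625 = 0.4419 in; A_we = 0.4419 × 9 = 3.977 in².
Directional factor: 1.0 + 0.5 sin^1.5(90°) = 1.5.
F_nw = 0.6 × 100 × 1.5 = 90 ksi.
R_n/Ω = (90 × 3.977) / 2.0 = 179 kips.

R_n/Ω ≈ 179 kips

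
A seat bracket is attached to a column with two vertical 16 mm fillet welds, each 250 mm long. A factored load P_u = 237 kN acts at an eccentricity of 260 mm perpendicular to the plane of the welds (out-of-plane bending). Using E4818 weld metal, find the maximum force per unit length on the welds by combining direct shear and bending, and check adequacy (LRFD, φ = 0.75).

f_max ≈ 3000 N/mm; NOT adequate

E48XX → F_EXX = 480 MPa.
L_w = 2 × 250 = 500 mm; section modulus (unit throat) S = 2 × L²/6 = 20830 mm².
Direct shear f_v = P/L_w = 237×10³/500 = 474 N/mm.
Moment M = P × e = 237×10³ × 260 = 61620000 N·mm; bending f_b = M/S = 2958 N/mm.
f_max = √(f_v² + f_b²) = √(474² + 2958²) = 2995 N/mm.
φr_n = 0.75 × 0.6 × 480 × (0.707 × 16) = 2443 N/mm → NOT adequate.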